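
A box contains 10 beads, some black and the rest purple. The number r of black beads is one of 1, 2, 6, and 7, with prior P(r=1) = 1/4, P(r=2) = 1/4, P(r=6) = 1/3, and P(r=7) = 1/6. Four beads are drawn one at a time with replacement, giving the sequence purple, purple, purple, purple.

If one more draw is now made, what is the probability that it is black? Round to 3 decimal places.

Compute the likelihood of the observed sequence for each case: P(data | r = 1) = (9/10)(9/10)(9/10)(9/10) = 0.6561; P(data | r = 2) = (8/10)(8/10)(8/10)(8/10) = 0.4096; P(data | r = 6) = (4/10)(4/10)(4/10)(4/10) = 0.0256; P(data | r = 7) = (3/10)(3/10)(3/10)(3/10) = 0.0081.
Multiplying each by its prior: 1/4 · 0.6561 = 0.16403, 1/4 · 0.4096 = 0.1024, 1/3 · 0.0256 = 0.0085333, 1/6 · 0.0081 = 0.00135; summing to 0.27631.
The posterior is then P(r = 1 | data) = 0.59363, P(r = 2 | data) = 0.3706, P(r = 6 | data) = 0.030883, P(r = 7 | data) = 0.0048858.
So P(black next | data) = Σ P(black next | H) P(H | data) = (1/10)(0.59363) + (1/5)(0.3706) + (3/5)(0.030883) + (7/10)(0.0048858) = 0.15543.

0.155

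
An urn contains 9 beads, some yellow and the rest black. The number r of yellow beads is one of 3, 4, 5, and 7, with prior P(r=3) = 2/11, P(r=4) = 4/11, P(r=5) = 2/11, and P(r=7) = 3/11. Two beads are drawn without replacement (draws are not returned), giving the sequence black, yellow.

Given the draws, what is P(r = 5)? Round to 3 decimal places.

For each hypothesis, P(data | H) works out to: P(data | r = 3) = (6/9)(3/8) = 1/4; P(data | r = 4) = (5/9)(4/8) = 5/18; P(data | r = 5) = (4/9)(5/8) = 5/18; P(data | r = 7) = (2/9)(7/8) = 7/36.
The prior-weighted likelihoods are 2/11 · 1/4 = 1/22, 4/11 · 5/18 = 10/99, 2/11 · 5/18 = 5/99, 3/11 · 7/36 = 7/132; summing to 1/4.
Therefore the posterior P(r = 5 | data) = (5/99) / (1/4) = 20/99.

0.202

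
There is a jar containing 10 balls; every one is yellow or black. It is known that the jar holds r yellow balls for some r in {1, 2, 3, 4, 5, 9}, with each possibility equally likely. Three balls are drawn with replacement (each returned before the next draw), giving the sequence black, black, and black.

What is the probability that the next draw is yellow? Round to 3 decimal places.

0.222

Under each hypothesis, the probability of the observed sequence is: P(data | r = 1) = (9/10)(9/10)(9/10) = 0.729; P(data | r = 2) = (8/10)(8/10)(8/10) = 0.512; P(data | r = 3) = (7/10)(7/10)(7/10) = 0.343; P(data | r = 4) = (6/10)(6/10)(6/10) = 0.216; P(data | r = 5) = (5/10)(5/10)(5/10) = 0.125; P(data | r = 9) = (1/10)(1/10)(1/10) = 0.001.
Weighting by the prior gives 1/6 · 0.729 = 0.1215, 1/6 · 0.512 = 0.085333, 1/6 · 0.343 = 0.057167, 1/6 · 0.216 = 0.036, 1/6 · 0.125 = 0.020833, 1/6 · 0.001 = 0.00016667; with total 0.321.
Normalising, the posterior is P(r = 1 | data) = 0.3785, P(r = 2 | data) = 0.26584, P(r = 3 | data) = 0.17809, P(r = 4 | data) = 0.11215, P(r = 5 | data) = 0.064901, P(r = 9 | data) = 0.00051921.
So P(yellow next | data) = Σ P(yellow next | H) P(H | data) = (1/10)(0.3785) + (1/5)(0.26584) + (3/10)(0.17809) + (2/5)(0.11215) + (1/2)(0.064901) + (9/10)(0.00051921) = 0.22222.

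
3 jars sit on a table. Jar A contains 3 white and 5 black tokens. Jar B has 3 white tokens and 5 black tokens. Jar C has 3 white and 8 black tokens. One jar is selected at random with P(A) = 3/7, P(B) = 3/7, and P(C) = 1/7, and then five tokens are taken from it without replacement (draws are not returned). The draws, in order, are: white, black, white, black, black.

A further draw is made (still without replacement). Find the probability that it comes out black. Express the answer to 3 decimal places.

0.684

The likelihood of the observed sequence under each hypothesis: P(data | jar A) = (3/8)(5/7)(2/6)(4/5)(3/4) = 0.053571; P(data | jar B) = (3/8)(5/7)(2/6)(4/5)(3/4) = 0.053571; P(data | jar C) = (3/11)(8/10)(2/9)(7/8)(6/7) = 0.036364.
The prior-weighted likelihoods are 3/7 · 0.053571 = 0.022959, 3/7 · 0.053571 = 0.022959, 1/7 · 0.036364 = 0.0051948; summing to 0.051113.
Normalising, the posterior is P(jar A | data) = 0.44918, P(jar B | data) = 0.44918, P(jar C | data) = 0.10163.
The predictive probability is P(black next | data) = (2/3)(0.44918) + (2/3)(0.44918) + (5/6)(0.10163) = 0.68361.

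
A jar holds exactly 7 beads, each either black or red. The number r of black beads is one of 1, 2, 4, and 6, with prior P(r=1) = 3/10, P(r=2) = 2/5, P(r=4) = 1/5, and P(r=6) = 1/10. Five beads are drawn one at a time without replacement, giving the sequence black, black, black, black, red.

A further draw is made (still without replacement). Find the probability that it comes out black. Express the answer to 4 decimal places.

For each hypothesis, P(data | H) works out to: P(data | r = 1) = (1/7)(0/6) = 0; P(data | r = 2) = (2/7)(1/6)(0/5) = 0; P(data | r = 4) = (4/7)(3/6)(2/5)(1/4)(3/3) = 1/35; P(data | r = 6) = (6/7)(5/6)(4/5)(3/4)(1/3) = 1/7.
Multiplying each by its prior: 3/10 · 0 = 0, 2/5 · 0 = 0, 1/5 · 1/35 = 1/175, 1/10 · 1/7 = 1/70; these sum to 1/50.
Normalising, the posterior is P(r = 1 | data) = 0, P(r = 2 | data) = 0, P(r = 4 | data) = 2/7, P(r = 6 | data) = 5/7.
Averaging over the posterior, P(black next | data) = (0)(2/7) + (1)(5/7) = 5/7.

0.7143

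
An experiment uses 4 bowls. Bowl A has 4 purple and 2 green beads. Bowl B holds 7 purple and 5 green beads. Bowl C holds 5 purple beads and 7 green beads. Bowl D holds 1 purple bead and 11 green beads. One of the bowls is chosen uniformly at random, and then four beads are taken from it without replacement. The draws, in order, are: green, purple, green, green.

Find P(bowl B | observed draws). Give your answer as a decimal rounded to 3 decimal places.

Under each hypothesis, the probability of the observed sequence is: P(data | bowl A) = (2/6)(4/5)(1/4)(0/3) = 0; P(data | bowl B) = (5/12)(7/11)(4/10)(3/9) = 0.035354; P(data | bowl C) = (7/12)(5/11)(6/10)(5/9) = 0.088384; P(data | bowl D) = (11/12)(1/11)(10/10)(9/9) = 0.083333.
Weighting by the prior gives 1/4 · 0 = 0, 1/4 · 0.035354 = 0.0088384, 1/4 · 0.088384 = 0.022096, 1/4 · 0.083333 = 0.020833; these sum to 0.051768.
By Bayes' rule, P(bowl B | data) = (0.0088384) / (0.051768) = 0.17073.

0.171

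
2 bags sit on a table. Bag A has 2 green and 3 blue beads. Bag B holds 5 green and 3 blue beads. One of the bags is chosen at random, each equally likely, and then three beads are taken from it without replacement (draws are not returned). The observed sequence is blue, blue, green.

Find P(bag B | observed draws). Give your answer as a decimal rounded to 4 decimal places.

0.3086

Under each hypothesis, the probability of the observed sequence is: P(data | bag A) = (3/5)(2/4)(2/3) = 1/5; P(data | bag B) = (3/8)(2/7)(5/6) = 5/56.
Multiplying each by its prior: 1/2 · 1/5 = 1/10, 1/2 · 5/56 = 5/112; with total 81/560.
Hence P(bag B | data) = (5/112) / (81/560) = 25/81.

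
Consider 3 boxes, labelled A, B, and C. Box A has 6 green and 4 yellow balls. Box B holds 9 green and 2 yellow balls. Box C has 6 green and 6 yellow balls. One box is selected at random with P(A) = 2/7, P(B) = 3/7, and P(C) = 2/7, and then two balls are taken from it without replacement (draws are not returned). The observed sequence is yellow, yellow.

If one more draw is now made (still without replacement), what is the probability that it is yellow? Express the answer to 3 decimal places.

0.320

Compute the likelihood of the observed sequence for each case: P(data | box A) = (4/10)(3/9) = 0.13333; P(data | box B) = (2/11)(1/10) = 0.018182; P(data | box C) = (6/12)(5/11) = 0.22727.
The prior-weighted likelihoods are 2/7 · 0.13333 = 0.038095, 3/7 · 0.018182 = 0.0077922, 2/7 · 0.22727 = 0.064935; with total 0.11082.
The posterior is then P(box A | data) = 0.34375, P(box B | data) = 0.070312, P(box C | data) = 0.58594.
So P(yellow next | data) = Σ P(yellow next | H) P(H | data) = (1/4)(0.34375) + (0)(0.070312) + (2/5)(0.58594) = 0.32031.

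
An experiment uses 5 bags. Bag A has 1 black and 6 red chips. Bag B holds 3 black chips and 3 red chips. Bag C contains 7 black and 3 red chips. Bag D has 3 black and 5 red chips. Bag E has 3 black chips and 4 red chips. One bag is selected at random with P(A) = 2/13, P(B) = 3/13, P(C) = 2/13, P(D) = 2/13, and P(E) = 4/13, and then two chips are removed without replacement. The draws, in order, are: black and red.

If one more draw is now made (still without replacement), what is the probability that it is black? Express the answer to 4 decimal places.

Compute the likelihood of the observed sequence for each case: P(data | bag A) = (1/7)(6/6) = 0.14286; P(data | bag B) = (3/6)(3/5) = 0.3; P(data | bag C) = (7/10)(3/9) = 0.23333; P(data | bag D) = (3/8)(5/7) = 0.26786; P(data | bag E) = (3/7)(4/6) = 0.28571.
Multiplying each by its prior: 2/13 · 0.14286 = 0.021978, 3/13 · 0.3 = 0.069231, 2/13 · 0.23333 = 0.035897, 2/13 · 0.26786 = 0.041209, 4/13 · 0.28571 = 0.087912; summing to 0.25623.
Dividing through by the total gives posterior P(bag A | data) = 0.085776, P(bag B | data) = 0.27019, P(bag C | data) = 0.1401, P(bag D | data) = 0.16083, P(bag E | data) = 0.3431.
Averaging over the posterior, P(black next | data) = (0)(0.085776) + (1/2)(0.27019) + (3/4)(0.1401) + (1/3)(0.16083) + (2/5)(0.3431) = 0.43102.

0.4310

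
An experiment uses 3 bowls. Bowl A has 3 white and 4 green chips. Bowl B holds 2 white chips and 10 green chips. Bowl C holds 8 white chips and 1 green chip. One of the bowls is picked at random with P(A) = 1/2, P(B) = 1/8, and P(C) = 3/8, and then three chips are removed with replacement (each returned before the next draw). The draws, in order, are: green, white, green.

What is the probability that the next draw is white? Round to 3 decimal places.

The likelihood of the observed sequence under each hypothesis: P(data | bowl A) = (4/7)(3/7)(4/7) = 0.13994; P(data | bowl B) = (10/12)(2/12)(10/12) = 0.11574; P(data | bowl C) = (1/9)(8/9)(1/9) = 0.010974.
The prior-weighted likelihoods are 1/2 · 0.13994 = 0.069971, 1/8 · 0.11574 = 0.014468, 3/8 · 0.010974 = 0.0041152; with total 0.088554.
The posterior is then P(bowl A | data) = 0.79015, P(bowl B | data) = 0.16338, P(bowl C | data) = 0.046472.
Averaging over the posterior, P(white next | data) = (3/7)(0.79015) + (1/6)(0.16338) + (8/9)(0.046472) = 0.40717.

0.407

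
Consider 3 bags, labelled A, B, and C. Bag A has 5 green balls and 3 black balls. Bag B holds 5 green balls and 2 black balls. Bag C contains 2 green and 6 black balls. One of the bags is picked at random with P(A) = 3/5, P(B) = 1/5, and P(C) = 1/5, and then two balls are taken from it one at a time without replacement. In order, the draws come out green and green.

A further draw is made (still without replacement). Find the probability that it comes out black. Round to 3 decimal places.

Under each hypothesis, the probability of the observed sequence is: P(data | bag A) = (5/8)(4/7) = 5/14; P(data | bag B) = (5/7)(4/6) = 10/21; P(data | bag C) = (2/8)(1/7) = 1/28.
Multiplying each by its prior: 3/5 · 5/14 = 3/14, 1/5 · 10/21 = 2/21, 1/5 · 1/28 = 1/140; with total 19/60.
Dividing through by the total gives posterior P(bag A | data) = 90/133, P(bag B | data) = 40/133, P(bag C | data) = 3/133.
Averaging over the posterior, P(black next | data) = (1/2)(90/133) + (2/5)(40/133) + (1)(3/133) = 64/133.

0.481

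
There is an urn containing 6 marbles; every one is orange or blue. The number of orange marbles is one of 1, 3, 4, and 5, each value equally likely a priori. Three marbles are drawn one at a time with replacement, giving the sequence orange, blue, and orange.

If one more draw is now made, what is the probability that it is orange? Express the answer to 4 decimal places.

Compute the likelihood of the observed sequence for each case: P(data | r = 1) = (1/6)(5/6)(1/6) = 5/216; P(data | r = 3) = (3/6)(3/6)(3/6) = 1/8; P(data | r = 4) = (4/6)(2/6)(4/6) = 4/27; P(data | r = 5) = (5/6)(1/6)(5/6) = 25/216.
The prior-weighted likelihoods are 1/4 · 5/216 = 5/864, 1/4 · 1/8 = 1/32, 1/4 · 4/27 = 1/27, 1/4 · 25/216 = 25/864; with total 89/864.
Normalising, the posterior is P(r = 1 | data) = 5/89, P(r = 3 | data) = 27/89, P(r = 4 | data) = 32/89, P(r = 5 | data) = 25/89.
Averaging over the posterior, P(orange next | data) = (1/6)(5/89) + (1/2)(27/89) + (2/3)(32/89) + (5/6)(25/89) = 113/178.

0.6348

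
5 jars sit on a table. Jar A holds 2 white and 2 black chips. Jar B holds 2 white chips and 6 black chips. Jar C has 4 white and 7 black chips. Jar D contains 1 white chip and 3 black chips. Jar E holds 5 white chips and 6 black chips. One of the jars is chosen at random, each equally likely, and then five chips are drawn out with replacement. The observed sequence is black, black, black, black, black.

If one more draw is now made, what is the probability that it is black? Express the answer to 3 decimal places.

0.705

The likelihood of the observed sequence under each hypothesis: P(data | jar A) = (2/4)(2/4)(2/4)(2/4)(2/4) = 0.03125; P(data | jar B) = (6/8)(6/8)(6/8)(6/8)(6/8) = 0.2373; P(data | jar C) = (7/11)(7/11)(7/11)(7/11)(7/11) = 0.10436; P(data | jar D) = (3/4)(3/4)(3/4)(3/4)(3/4) = 0.2373; P(data | jar E) = (6/11)(6/11)(6/11)(6/11)(6/11) = 0.048283.
Multiplying each by its prior: 1/5 · 0.03125 = 0.00625, 1/5 · 0.2373 = 0.047461, 1/5 · 0.10436 = 0.020872, 1/5 · 0.2373 = 0.047461, 1/5 · 0.048283 = 0.0096566; with total 0.1317.
The posterior is then P(jar A | data) = 0.047456, P(jar B | data) = 0.36037, P(jar C | data) = 0.15848, P(jar D | data) = 0.36037, P(jar E | data) = 0.073322.
So P(black next | data) = Σ P(black next | H) P(H | data) = (1/2)(0.047456) + (3/4)(0.36037) + (7/11)(0.15848) + (3/4)(0.36037) + (6/11)(0.073322) = 0.70513.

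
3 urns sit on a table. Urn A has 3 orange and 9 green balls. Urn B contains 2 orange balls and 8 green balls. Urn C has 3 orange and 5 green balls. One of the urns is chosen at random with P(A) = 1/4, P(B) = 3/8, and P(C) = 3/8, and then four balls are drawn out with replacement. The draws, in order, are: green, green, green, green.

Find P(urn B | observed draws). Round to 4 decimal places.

For each hypothesis, P(data | H) works out to: P(data | urn A) = (9/12)(9/12)(9/12)(9/12) = 0.31641; P(data | urn B) = (8/10)(8/10)(8/10)(8/10) = 0.4096; P(data | urn C) = (5/8)(5/8)(5/8)(5/8) = 0.15259.
Multiplying each by its prior: 1/4 · 0.31641 = 0.079102, 3/8 · 0.4096 = 0.1536, 3/8 · 0.15259 = 0.05722; these sum to 0.28992.
Hence P(urn B | data) = (0.1536) / (0.28992) = 0.5298.

0.5298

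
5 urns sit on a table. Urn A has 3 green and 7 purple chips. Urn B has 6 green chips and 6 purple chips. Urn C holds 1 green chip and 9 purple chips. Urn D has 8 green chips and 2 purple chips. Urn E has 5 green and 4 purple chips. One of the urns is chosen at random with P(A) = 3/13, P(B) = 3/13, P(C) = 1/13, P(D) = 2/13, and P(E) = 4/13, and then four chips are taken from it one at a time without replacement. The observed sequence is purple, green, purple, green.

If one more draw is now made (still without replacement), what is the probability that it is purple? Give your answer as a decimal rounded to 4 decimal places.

Compute the likelihood of the observed sequence for each case: P(data | urn A) = (7/10)(3/9)(6/8)(2/7) = 0.05; P(data | urn B) = (6/12)(6/11)(5/10)(5/9) = 0.075758; P(data | urn C) = (9/10)(1/9)(8/8)(0/7) = 0; P(data | urn D) = (2/10)(8/9)(1/8)(7/7) = 0.022222; P(data | urn E) = (4/9)(5/8)(3/7)(4/6) = 0.079365.
Multiplying each by its prior: 3/13 · 0.05 = 0.011538, 3/13 · 0.075758 = 0.017483, 1/13 · 0 = 0, 2/13 · 0.022222 = 0.0034188, 4/13 · 0.079365 = 0.02442; these sum to 0.05686.
Normalising, the posterior is P(urn A | data) = 0.20293, P(urn B | data) = 0.30747, P(urn C | data) = 0, P(urn D | data) = 0.060127, P(urn E | data) = 0.42948.
The predictive probability is P(purple next | data) = (5/6)(0.20293) + (1/2)(0.30747) + (0)(0.060127) + (2/5)(0.42948) = 0.49463.

0.4946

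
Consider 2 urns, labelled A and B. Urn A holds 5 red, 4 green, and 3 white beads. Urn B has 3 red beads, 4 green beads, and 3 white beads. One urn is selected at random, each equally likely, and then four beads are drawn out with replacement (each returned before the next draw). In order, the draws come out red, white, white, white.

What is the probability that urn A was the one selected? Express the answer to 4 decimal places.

0.4456

Under each hypothesis, the probability of the observed sequence is: P(data | urn A) = (5/12)(3/12)(3/12)(3/12) = 0.0065104; P(data | urn B) = (3/10)(3/10)(3/10)(3/10) = 0.0081.
Multiplying each by its prior: 1/2 · 0.0065104 = 0.0032552, 1/2 · 0.0081 = 0.00405; summing to 0.0073052.
So P(urn A | data) = (0.0032552) / (0.0073052) = 0.4456.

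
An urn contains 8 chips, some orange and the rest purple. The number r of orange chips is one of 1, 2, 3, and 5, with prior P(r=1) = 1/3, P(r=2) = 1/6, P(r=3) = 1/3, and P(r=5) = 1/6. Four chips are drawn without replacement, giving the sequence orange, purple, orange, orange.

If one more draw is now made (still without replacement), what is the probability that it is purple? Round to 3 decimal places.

For each hypothesis, P(data | H) works out to: P(data | r = 1) = (1/8)(7/7)(0/6) = 0; P(data | r = 2) = (2/8)(6/7)(1/6)(0/5) = 0; P(data | r = 3) = (3/8)(5/7)(2/6)(1/5) = 1/56; P(data | r = 5) = (5/8)(3/7)(4/6)(3/5) = 3/28.
Multiplying each by its prior: 1/3 · 0 = 0, 1/6 · 0 = 0, 1/3 · 1/56 = 1/168, 1/6 · 3/28 = 1/56; summing to 1/42.
The posterior is then P(r = 1 | data) = 0, P(r = 2 | data) = 0, P(r = 3 | data) = 1/4, P(r = 5 | data) = 3/4.
So P(purple next | data) = Σ P(purple next | H) P(H | data) = (1)(1/4) + (1/2)(3/4) = 5/8.

0.625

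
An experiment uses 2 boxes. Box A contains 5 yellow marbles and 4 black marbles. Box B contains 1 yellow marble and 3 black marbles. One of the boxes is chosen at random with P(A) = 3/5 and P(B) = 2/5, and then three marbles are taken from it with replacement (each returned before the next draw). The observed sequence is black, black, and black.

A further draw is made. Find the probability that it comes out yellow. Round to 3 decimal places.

0.323

Under each hypothesis, the probability of the observed sequence is: P(data | box A) = (4/9)(4/9)(4/9) = 0.087791; P(data | box B) = (3/4)(3/4)(3/4) = 0.42188.
The prior-weighted likelihoods are 3/5 · 0.087791 = 0.052675, 2/5 · 0.42188 = 0.16875; with total 0.22142.
Dividing through by the total gives posterior P(box A | data) = 0.23789, P(box B | data) = 0.76211.
The predictive probability is P(yellow next | data) = (5/9)(0.23789) + (1/4)(0.76211) = 0.32269.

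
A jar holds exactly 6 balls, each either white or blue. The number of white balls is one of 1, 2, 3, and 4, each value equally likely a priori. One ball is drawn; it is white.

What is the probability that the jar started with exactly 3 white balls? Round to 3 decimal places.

Under each hypothesis, the probability of this draw is: P(data | r = 1) = (1/6) = 1/6; P(data | r = 2) = (2/6) = 1/3; P(data | r = 3) = (3/6) = 1/2; P(data | r = 4) = (4/6) = 2/3.
The prior-weighted likelihoods are 1/4 · 1/6 = 1/24, 1/4 · 1/3 = 1/12, 1/4 · 1/2 = 1/8, 1/4 · 2/3 = 1/6; with total 5/12.
By Bayes' rule, P(r = 3 | data) = (1/8) / (5/12) = 3/10.

0.300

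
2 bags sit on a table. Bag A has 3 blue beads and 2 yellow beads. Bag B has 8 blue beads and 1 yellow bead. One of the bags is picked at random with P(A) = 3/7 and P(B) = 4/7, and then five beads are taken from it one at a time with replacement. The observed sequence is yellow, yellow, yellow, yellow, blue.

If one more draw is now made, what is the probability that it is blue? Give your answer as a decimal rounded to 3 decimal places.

The likelihood of the observed sequence under each hypothesis: P(data | bag A) = (2/5)(2/5)(2/5)(2/5)(3/5) = 0.01536; P(data | bag B) = (1/9)(1/9)(1/9)(1/9)(8/9) = 0.00013548.
Weighting by the prior gives 3/7 · 0.01536 = 0.0065829, 4/7 · 0.00013548 = 7.7418e-05; with total 0.0066603.
The posterior is then P(bag A | data) = 0.98838, P(bag B | data) = 0.011624.
So P(blue next | data) = Σ P(blue next | H) P(H | data) = (3/5)(0.98838) + (8/9)(0.011624) = 0.60336.

0.603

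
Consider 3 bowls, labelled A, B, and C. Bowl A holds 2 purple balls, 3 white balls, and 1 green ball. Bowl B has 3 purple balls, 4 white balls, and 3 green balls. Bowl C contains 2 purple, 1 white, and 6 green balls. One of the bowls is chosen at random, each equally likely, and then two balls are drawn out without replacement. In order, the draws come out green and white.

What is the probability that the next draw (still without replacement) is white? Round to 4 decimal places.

Under each hypothesis, the probability of the observed sequence is: P(data | bowl A) = (1/6)(3/5) = 1/10; P(data | bowl B) = (3/10)(4/9) = 2/15; P(data | bowl C) = (6/9)(1/8) = 1/12.
Multiplying each by its prior: 1/3 · 1/10 = 1/30, 1/3 · 2/15 = 2/45, 1/3 · 1/12 = 1/36; these sum to 19/180.
Dividing through by the total gives posterior P(bowl A | data) = 6/19, P(bowl B | data) = 8/19, P(bowl C | data) = 5/19.
The predictive probability is P(white next | data) = (1/2)(6/19) + (3/8)(8/19) + (0)(5/19) = 6/19.

0.3158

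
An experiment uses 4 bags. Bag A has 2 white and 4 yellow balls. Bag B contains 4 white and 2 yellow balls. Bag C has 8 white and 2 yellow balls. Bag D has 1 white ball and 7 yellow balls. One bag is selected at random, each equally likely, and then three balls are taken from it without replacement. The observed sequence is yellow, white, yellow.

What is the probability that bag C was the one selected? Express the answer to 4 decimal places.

0.0537

The likelihood of the observed sequence under each hypothesis: P(data | bag A) = (4/6)(2/5)(3/4) = 0.2; P(data | bag B) = (2/6)(4/5)(1/4) = 0.066667; P(data | bag C) = (2/10)(8/9)(1/8) = 0.022222; P(data | bag D) = (7/8)(1/7)(6/6) = 0.125.
The prior-weighted likelihoods are 1/4 · 0.2 = 0.05, 1/4 · 0.066667 = 0.016667, 1/4 · 0.022222 = 0.0055556, 1/4 · 0.125 = 0.03125; with total 0.10347.
So P(bag C | data) = (0.0055556) / (0.10347) = 0.053691.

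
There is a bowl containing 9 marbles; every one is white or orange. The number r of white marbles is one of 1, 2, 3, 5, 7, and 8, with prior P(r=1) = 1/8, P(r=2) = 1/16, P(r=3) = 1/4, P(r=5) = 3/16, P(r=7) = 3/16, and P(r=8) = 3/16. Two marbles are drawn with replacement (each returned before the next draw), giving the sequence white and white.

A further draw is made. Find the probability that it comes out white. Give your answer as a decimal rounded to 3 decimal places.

0.745

The likelihood of the observed sequence under each hypothesis: P(data | r = 1) = (1/9)(1/9) = 1/81; P(data | r = 2) = (2/9)(2/9) = 4/81; P(data | r = 3) = (3/9)(3/9) = 1/9; P(data | r = 5) = (5/9)(5/9) = 25/81; P(data | r = 7) = (7/9)(7/9) = 49/81; P(data | r = 8) = (8/9)(8/9) = 64/81.
Weighting by the prior gives 1/8 · 1/81 = 1/648, 1/16 · 4/81 = 1/324, 1/4 · 1/9 = 1/36, 3/16 · 25/81 = 25/432, 3/16 · 49/81 = 49/432, 3/16 · 64/81 = 4/27; summing to 19/54.
The posterior is then P(r = 1 | data) = 0.004386, P(r = 2 | data) = 0.0087719, P(r = 3 | data) = 0.078947, P(r = 5 | data) = 0.16447, P(r = 7 | data) = 0.32237, P(r = 8 | data) = 0.42105.
The predictive probability is P(white next | data) = (1/9)(0.004386) + (2/9)(0.0087719) + (1/3)(0.078947) + (5/9)(0.16447) + (7/9)(0.32237) + (8/9)(0.42105) = 0.74513.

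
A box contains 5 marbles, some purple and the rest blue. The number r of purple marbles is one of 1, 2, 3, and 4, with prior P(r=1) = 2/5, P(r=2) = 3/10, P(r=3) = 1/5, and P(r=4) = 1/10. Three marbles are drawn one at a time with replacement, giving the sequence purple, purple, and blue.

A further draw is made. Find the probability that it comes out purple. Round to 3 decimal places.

0.500

The likelihood of the observed sequence under each hypothesis: P(data | r = 1) = (1/5)(1/5)(4/5) = 4/125; P(data | r = 2) = (2/5)(2/5)(3/5) = 12/125; P(data | r = 3) = (3/5)(3/5)(2/5) = 18/125; P(data | r = 4) = (4/5)(4/5)(1/5) = 16/125.
Weighting by the prior gives 2/5 · 4/125 = 8/625, 3/10 · 12/125 = 18/625, 1/5 · 18/125 = 18/625, 1/10 · 16/125 = 8/625; with total 52/625.
The posterior is then P(r = 1 | data) = 2/13, P(r = 2 | data) = 9/26, P(r = 3 | data) = 9/26, P(r = 4 | data) = 2/13.
So P(purple next | data) = Σ P(purple next | H) P(H | data) = (1/5)(2/13) + (2/5)(9/26) + (3/5)(9/26) + (4/5)(2/13) = 1/2.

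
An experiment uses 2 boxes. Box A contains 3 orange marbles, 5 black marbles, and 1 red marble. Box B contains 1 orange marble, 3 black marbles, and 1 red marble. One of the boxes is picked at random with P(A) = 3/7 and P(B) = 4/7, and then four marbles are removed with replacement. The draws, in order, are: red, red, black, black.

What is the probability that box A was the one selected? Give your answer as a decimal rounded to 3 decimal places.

0.166

For each hypothesis, P(data | H) works out to: P(data | box A) = (1/9)(1/9)(5/9)(5/9) = 0.0038104; P(data | box B) = (1/5)(1/5)(3/5)(3/5) = 0.0144.
Weighting by the prior gives 3/7 · 0.0038104 = 0.001633, 4/7 · 0.0144 = 0.0082286; summing to 0.0098616.
So P(box A | data) = (0.001633) / (0.0098616) = 0.16559.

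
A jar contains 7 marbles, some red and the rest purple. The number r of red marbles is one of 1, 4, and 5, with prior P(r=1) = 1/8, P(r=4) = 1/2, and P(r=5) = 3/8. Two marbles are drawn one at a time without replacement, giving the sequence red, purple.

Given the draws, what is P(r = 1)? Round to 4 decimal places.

0.0714

For each hypothesis, P(data | H) works out to: P(data | r = 1) = (1/7)(6/6) = 1/7; P(data | r = 4) = (4/7)(3/6) = 2/7; P(data | r = 5) = (5/7)(2/6) = 5/21.
Multiplying each by its prior: 1/8 · 1/7 = 1/56, 1/2 · 2/7 = 1/7, 3/8 · 5/21 = 5/56; these sum to 1/4.
Hence P(r = 1 | data) = (1/56) / (1/4) = 1/14.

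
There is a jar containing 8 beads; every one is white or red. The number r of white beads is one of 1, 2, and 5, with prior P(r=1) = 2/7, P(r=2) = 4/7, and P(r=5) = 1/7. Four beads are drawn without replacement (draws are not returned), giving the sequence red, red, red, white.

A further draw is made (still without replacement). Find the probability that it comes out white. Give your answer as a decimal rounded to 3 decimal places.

0.191

Compute the likelihood of the observed sequence for each case: P(data | r = 1) = (7/8)(6/7)(5/6)(1/5) = 1/8; P(data | r = 2) = (6/8)(5/7)(4/6)(2/5) = 1/7; P(data | r = 5) = (3/8)(2/7)(1/6)(5/5) = 1/56.
Weighting by the prior gives 2/7 · 1/8 = 1/28, 4/7 · 1/7 = 4/49, 1/7 · 1/56 = 1/392; these sum to 47/392.
Normalising, the posterior is P(r = 1 | data) = 14/47, P(r = 2 | data) = 32/47, P(r = 5 | data) = 1/47.
Averaging over the posterior, P(white next | data) = (0)(14/47) + (1/4)(32/47) + (1)(1/47) = 9/47.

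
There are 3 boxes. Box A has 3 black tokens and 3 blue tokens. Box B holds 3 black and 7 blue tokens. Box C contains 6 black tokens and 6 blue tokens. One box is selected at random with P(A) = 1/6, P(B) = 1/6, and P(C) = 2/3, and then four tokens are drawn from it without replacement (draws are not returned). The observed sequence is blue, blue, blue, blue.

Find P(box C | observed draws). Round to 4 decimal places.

The likelihood of the observed sequence under each hypothesis: P(data | box A) = (3/6)(2/5)(1/4)(0/3) = 0; P(data | box B) = (7/10)(6/9)(5/8)(4/7) = 1/6; P(data | box C) = (6/12)(5/11)(4/10)(3/9) = 1/33.
The prior-weighted likelihoods are 1/6 · 0 = 0, 1/6 · 1/6 = 1/36, 2/3 · 1/33 = 2/99; these sum to 19/396.
Therefore the posterior P(box C | data) = (2/99) / (19/396) = 8/19.

0.4211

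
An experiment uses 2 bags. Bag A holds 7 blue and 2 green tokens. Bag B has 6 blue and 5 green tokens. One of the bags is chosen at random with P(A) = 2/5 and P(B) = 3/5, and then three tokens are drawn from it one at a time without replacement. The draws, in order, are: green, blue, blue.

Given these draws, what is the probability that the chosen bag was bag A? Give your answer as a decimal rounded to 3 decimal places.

0.423

Compute the likelihood of the observed sequence for each case: P(data | bag A) = (2/9)(7/8)(6/7) = 1/6; P(data | bag B) = (5/11)(6/10)(5/9) = 5/33.
Weighting by the prior gives 2/5 · 1/6 = 1/15, 3/5 · 5/33 = 1/11; with total 26/165.
Hence P(bag A | data) = (1/15) / (26/165) = 11/26.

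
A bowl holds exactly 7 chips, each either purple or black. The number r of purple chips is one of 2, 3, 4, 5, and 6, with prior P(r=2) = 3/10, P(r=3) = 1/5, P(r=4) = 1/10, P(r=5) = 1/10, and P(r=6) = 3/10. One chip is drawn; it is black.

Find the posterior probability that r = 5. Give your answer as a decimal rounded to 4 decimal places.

0.0645

Under each hypothesis, the probability of this draw is: P(data | r = 2) = (5/7) = 5/7; P(data | r = 3) = (4/7) = 4/7; P(data | r = 4) = (3/7) = 3/7; P(data | r = 5) = (2/7) = 2/7; P(data | r = 6) = (1/7) = 1/7.
Weighting by the prior gives 3/10 · 5/7 = 3/14, 1/5 · 4/7 = 4/35, 1/10 · 3/7 = 3/70, 1/10 · 2/7 = 1/35, 3/10 · 1/7 = 3/70; these sum to 31/70.
By Bayes' rule, P(r = 5 | data) = (1/35) / (31/70) = 2/31.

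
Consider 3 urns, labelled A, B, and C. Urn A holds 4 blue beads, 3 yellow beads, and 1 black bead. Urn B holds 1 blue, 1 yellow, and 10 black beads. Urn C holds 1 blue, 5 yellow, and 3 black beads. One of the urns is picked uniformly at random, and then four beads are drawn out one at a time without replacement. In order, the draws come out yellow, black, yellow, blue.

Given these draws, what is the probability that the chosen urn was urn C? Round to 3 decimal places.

Compute the likelihood of the observed sequence for each case: P(data | urn A) = (3/8)(1/7)(2/6)(4/5) = 0.014286; P(data | urn B) = (1/12)(10/11)(0/10) = 0; P(data | urn C) = (5/9)(3/8)(4/7)(1/6) = 0.019841.
Multiplying each by its prior: 1/3 · 0.014286 = 0.0047619, 1/3 · 0 = 0, 1/3 · 0.019841 = 0.0066138; summing to 0.011376.
By Bayes' rule, P(urn C | data) = (0.0066138) / (0.011376) = 0.5814.

0.581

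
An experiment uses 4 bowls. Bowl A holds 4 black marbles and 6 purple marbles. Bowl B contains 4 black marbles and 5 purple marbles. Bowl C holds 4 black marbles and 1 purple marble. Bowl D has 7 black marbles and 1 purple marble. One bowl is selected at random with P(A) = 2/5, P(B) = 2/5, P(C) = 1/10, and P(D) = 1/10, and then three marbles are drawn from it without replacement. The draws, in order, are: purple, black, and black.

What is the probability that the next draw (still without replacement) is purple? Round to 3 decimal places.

0.502

The likelihood of the observed sequence under each hypothesis: P(data | bowl A) = (6/10)(4/9)(3/8) = 0.1; P(data | bowl B) = (5/9)(4/8)(3/7) = 0.11905; P(data | bowl C) = (1/5)(4/4)(3/3) = 0.2; P(data | bowl D) = (1/8)(7/7)(6/6) = 0.125.
Weighting by the prior gives 2/5 · 0.1 = 0.04, 2/5 · 0.11905 = 0.047619, 1/10 · 0.2 = 0.02, 1/10 · 0.125 = 0.0125; with total 0.12012.
Dividing through by the total gives posterior P(bowl A | data) = 0.333, P(bowl B | data) = 0.39643, P(bowl C | data) = 0.1665, P(bowl D | data) = 0.10406.
The predictive probability is P(purple next | data) = (5/7)(0.333) + (2/3)(0.39643) + (0)(0.1665) + (0)(0.10406) = 0.50215.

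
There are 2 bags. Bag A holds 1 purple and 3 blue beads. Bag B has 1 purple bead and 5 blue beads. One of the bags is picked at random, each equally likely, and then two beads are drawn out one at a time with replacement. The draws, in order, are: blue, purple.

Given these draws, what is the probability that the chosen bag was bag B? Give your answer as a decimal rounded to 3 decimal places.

For each hypothesis, P(data | H) works out to: P(data | bag A) = (3/4)(1/4) = 3/16; P(data | bag B) = (5/6)(1/6) = 5/36.
Weighting by the prior gives 1/2 · 3/16 = 3/32, 1/2 · 5/36 = 5/72; summing to 47/288.
Hence P(bag B | data) = (5/72) / (47/288) = 20/47.

0.426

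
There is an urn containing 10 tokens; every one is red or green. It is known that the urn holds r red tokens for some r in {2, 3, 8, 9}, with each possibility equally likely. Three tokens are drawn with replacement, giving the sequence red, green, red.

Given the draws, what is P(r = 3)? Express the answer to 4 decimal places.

0.2072

The likelihood of the observed sequence under each hypothesis: P(data | r = 2) = (2/10)(8/10)(2/10) = 0.032; P(data | r = 3) = (3/10)(7/10)(3/10) = 0.063; P(data | r = 8) = (8/10)(2/10)(8/10) = 0.128; P(data | r = 9) = (9/10)(1/10)(9/10) = 0.081.
Weighting by the prior gives 1/4 · 0.032 = 0.008, 1/4 · 0.063 = 0.01575, 1/4 · 0.128 = 0.032, 1/4 · 0.081 = 0.02025; summing to 0.076.
Hence P(r = 3 | data) = (0.01575) / (0.076) = 0.20724.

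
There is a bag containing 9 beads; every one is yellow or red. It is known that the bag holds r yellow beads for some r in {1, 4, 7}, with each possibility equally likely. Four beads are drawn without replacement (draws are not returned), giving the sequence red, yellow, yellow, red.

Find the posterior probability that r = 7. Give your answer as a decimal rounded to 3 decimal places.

0.259

For each hypothesis, P(data | H) works out to: P(data | r = 1) = (8/9)(1/8)(0/7) = 0; P(data | r = 4) = (5/9)(4/8)(3/7)(4/6) = 5/63; P(data | r = 7) = (2/9)(7/8)(6/7)(1/6) = 1/36.
Weighting by the prior gives 1/3 · 0 = 0, 1/3 · 5/63 = 5/189, 1/3 · 1/36 = 1/108; with total 1/28.
Hence P(r = 7 | data) = (1/108) / (1/28) = 7/27.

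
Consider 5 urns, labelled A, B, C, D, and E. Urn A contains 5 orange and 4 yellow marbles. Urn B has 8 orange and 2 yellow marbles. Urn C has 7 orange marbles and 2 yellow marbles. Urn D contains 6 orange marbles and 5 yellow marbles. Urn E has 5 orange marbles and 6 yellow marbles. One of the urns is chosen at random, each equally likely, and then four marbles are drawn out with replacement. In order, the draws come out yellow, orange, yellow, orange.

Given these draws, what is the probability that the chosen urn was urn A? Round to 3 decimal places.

0.255

Compute the likelihood of the observed sequence for each case: P(data | urn A) = (4/9)(5/9)(4/9)(5/9) = 0.060966; P(data | urn B) = (2/10)(8/10)(2/10)(8/10) = 0.0256; P(data | urn C) = (2/9)(7/9)(2/9)(7/9) = 0.029873; P(data | urn D) = (5/11)(6/11)(5/11)(6/11) = 0.061471; P(data | urn E) = (6/11)(5/11)(6/11)(5/11) = 0.061471.
Weighting by the prior gives 1/5 · 0.060966 = 0.012193, 1/5 · 0.0256 = 0.00512, 1/5 · 0.029873 = 0.0059747, 1/5 · 0.061471 = 0.012294, 1/5 · 0.061471 = 0.012294; summing to 0.047876.
Therefore the posterior P(urn A | data) = (0.012193) / (0.047876) = 0.25468.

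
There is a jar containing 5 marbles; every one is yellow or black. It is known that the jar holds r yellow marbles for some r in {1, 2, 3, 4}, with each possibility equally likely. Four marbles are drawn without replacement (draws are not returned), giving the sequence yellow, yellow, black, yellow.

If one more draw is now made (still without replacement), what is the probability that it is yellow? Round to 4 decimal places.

0.6667

For each hypothesis, P(data | H) works out to: P(data | r = 1) = (1/5)(0/4) = 0; P(data | r = 2) = (2/5)(1/4)(3/3)(0/2) = 0; P(data | r = 3) = (3/5)(2/4)(2/3)(1/2) = 1/10; P(data | r = 4) = (4/5)(3/4)(1/3)(2/2) = 1/5.
Weighting by the prior gives 1/4 · 0 = 0, 1/4 · 0 = 0, 1/4 · 1/10 = 1/40, 1/4 · 1/5 = 1/20; with total 3/40.
The posterior is then P(r = 1 | data) = 0, P(r = 2 | data) = 0, P(r = 3 | data) = 1/3, P(r = 4 | data) = 2/3.
The predictive probability is P(yellow next | data) = (0)(1/3) + (1)(2/3) = 2/3.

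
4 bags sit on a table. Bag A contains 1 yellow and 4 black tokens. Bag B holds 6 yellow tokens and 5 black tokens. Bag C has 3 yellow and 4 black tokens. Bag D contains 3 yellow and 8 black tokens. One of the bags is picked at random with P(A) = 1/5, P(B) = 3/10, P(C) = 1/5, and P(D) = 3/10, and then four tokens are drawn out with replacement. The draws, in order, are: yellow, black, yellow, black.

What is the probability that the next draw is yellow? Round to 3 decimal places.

0.411

For each hypothesis, P(data | H) works out to: P(data | bag A) = (1/5)(4/5)(1/5)(4/5) = 0.0256; P(data | bag B) = (6/11)(5/11)(6/11)(5/11) = 0.061471; P(data | bag C) = (3/7)(4/7)(3/7)(4/7) = 0.059975; P(data | bag D) = (3/11)(8/11)(3/11)(8/11) = 0.039342.
Weighting by the prior gives 1/5 · 0.0256 = 0.00512, 3/10 · 0.061471 = 0.018441, 1/5 · 0.059975 = 0.011995, 3/10 · 0.039342 = 0.011802; summing to 0.047359.
Dividing through by the total gives posterior P(bag A | data) = 0.10811, P(bag B | data) = 0.3894, P(bag C | data) = 0.25328, P(bag D | data) = 0.24921.
Averaging over the posterior, P(yellow next | data) = (1/5)(0.10811) + (6/11)(0.3894) + (3/7)(0.25328) + (3/11)(0.24921) = 0.41054.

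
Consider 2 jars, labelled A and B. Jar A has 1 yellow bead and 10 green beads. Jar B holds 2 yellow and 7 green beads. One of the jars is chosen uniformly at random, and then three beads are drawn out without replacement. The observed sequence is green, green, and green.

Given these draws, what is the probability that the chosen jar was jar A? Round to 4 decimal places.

0.6358

The likelihood of the observed sequence under each hypothesis: P(data | jar A) = (10/11)(9/10)(8/9) = 8/11; P(data | jar B) = (7/9)(6/8)(5/7) = 5/12.
Weighting by the prior gives 1/2 · 8/11 = 4/11, 1/2 · 5/12 = 5/24; summing to 151/264.
So P(jar A | data) = (4/11) / (151/264) = 96/151.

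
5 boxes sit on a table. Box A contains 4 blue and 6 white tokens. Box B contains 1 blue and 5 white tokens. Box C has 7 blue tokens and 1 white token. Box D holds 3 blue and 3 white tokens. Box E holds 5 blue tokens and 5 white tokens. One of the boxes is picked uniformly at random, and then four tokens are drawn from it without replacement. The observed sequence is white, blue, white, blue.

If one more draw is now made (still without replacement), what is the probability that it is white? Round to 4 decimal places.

0.5475

For each hypothesis, P(data | H) works out to: P(data | box A) = (6/10)(4/9)(5/8)(3/7) = 0.071429; P(data | box B) = (5/6)(1/5)(4/4)(0/3) = 0; P(data | box C) = (1/8)(7/7)(0/6) = 0; P(data | box D) = (3/6)(3/5)(2/4)(2/3) = 0.1; P(data | box E) = (5/10)(5/9)(4/8)(4/7) = 0.079365.
Weighting by the prior gives 1/5 · 0.071429 = 0.014286, 1/5 · 0 = 0, 1/5 · 0 = 0, 1/5 · 0.1 = 0.02, 1/5 · 0.079365 = 0.015873; with total 0.050159.
Normalising, the posterior is P(box A | data) = 0.28481, P(box B | data) = 0, P(box C | data) = 0, P(box D | data) = 0.39873, P(box E | data) = 0.31646.
The predictive probability is P(white next | data) = (2/3)(0.28481) + (1/2)(0.39873) + (1/2)(0.31646) = 0.54747.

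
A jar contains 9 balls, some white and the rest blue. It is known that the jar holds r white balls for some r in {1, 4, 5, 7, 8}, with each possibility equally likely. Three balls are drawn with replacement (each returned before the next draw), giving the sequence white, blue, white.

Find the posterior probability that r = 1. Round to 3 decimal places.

0.023

For each hypothesis, P(data | H) works out to: P(data | r = 1) = (1/9)(8/9)(1/9) = 0.010974; P(data | r = 4) = (4/9)(5/9)(4/9) = 0.10974; P(data | r = 5) = (5/9)(4/9)(5/9) = 0.13717; P(data | r = 7) = (7/9)(2/9)(7/9) = 0.13443; P(data | r = 8) = (8/9)(1/9)(8/9) = 0.087791.
Weighting by the prior gives 1/5 · 0.010974 = 0.0021948, 1/5 · 0.10974 = 0.021948, 1/5 · 0.13717 = 0.027435, 1/5 · 0.13443 = 0.026886, 1/5 · 0.087791 = 0.017558; summing to 0.096022.
So P(r = 1 | data) = (0.0021948) / (0.096022) = 0.022857.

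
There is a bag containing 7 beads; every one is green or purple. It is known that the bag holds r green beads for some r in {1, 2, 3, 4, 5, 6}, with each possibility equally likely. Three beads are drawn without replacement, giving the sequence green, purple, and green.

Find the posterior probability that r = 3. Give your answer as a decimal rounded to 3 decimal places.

0.171

Compute the likelihood of the observed sequence for each case: P(data | r = 1) = (1/7)(6/6)(0/5) = 0; P(data | r = 2) = (2/7)(5/6)(1/5) = 1/21; P(data | r = 3) = (3/7)(4/6)(2/5) = 4/35; P(data | r = 4) = (4/7)(3/6)(3/5) = 6/35; P(data | r = 5) = (5/7)(2/6)(4/5) = 4/21; P(data | r = 6) = (6/7)(1/6)(5/5) = 1/7.
Weighting by the prior gives 1/6 · 0 = 0, 1/6 · 1/21 = 1/126, 1/6 · 4/35 = 2/105, 1/6 · 6/35 = 1/35, 1/6 · 4/21 = 2/63, 1/6 · 1/7 = 1/42; summing to 1/9.
So P(r = 3 | data) = (2/105) / (1/9) = 6/35.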